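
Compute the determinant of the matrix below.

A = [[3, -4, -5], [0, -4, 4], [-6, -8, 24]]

Forward elimination:
R3 <- R3 - (-2)*R1:  [   0  -16   14 ]
R3 <- R3 - (4)*R2:  [  0   0  -2 ]
Upper-triangular form:
[ 3  -4  -5 ]
[ 0  -4   4 ]
[ 0   0  -2 ]
det(A) = (-1)^0 * (3) * (-4) * (-2) = 24  (0 row swaps -> sign +1)

det(A) = 24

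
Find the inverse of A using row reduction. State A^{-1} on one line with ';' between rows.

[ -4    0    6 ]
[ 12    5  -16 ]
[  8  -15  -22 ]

inverse = [-35/8 -9/8 -3/8; 17/10 1/2 1/10; -11/4 -3/4 -1/4]

Gauss-Jordan on [A | I]:
R1 <- (1/-4)*R1:  [    1     0  -3/2  |  -1/4     0     0 ]
R2 <- R2 - (12)*R1:  [ 0  5  2  |  3  1  0 ]
R3 <- R3 - (8)*R1:  [   0  -15  -10  |    2    0    1 ]
R2 <- (1/5)*R2:  [   0    1  2/5  |  3/5  1/5    0 ]
R3 <- R3 - (-15)*R2:  [  0   0  -4  |  11   3   1 ]
R3 <- (1/-4)*R3:  [     0      0      1  |  -11/4   -3/4   -1/4 ]
R1 <- R1 - (-3/2)*R3:  [     1      0      0  |  -35/8   -9/8   -3/8 ]
R2 <- R2 - (2/5)*R3:  [     0      1      0  |  17/10    1/2   1/10 ]
Right block of [I | A^{-1}] is the inverse:
[ -35/8  -9/8  -3/8 ]
[ 17/10   1/2  1/10 ]
[ -11/4  -3/4  -1/4 ]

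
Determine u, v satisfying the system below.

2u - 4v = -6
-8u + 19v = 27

(-1, 1)

Forward elimination on [A|b]:
R2 <- R2 - (-4)*R1:  [ 0  3  3 ]
Row echelon form:
[ 2  -4  |  -6 ]
[ 0   3  |   3 ]
Back-substitution:
v = (3) / 3 = 1
u = (-6 - (-4)*(1)) / 2 = -1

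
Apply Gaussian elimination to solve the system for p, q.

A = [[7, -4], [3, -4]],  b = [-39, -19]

Forward elimination on [A|b]:
R2 <- R2 - (3/7)*R1:  [     0  -16/7  -16/7 ]
Row echelon form:
[ 7     -4  |    -39 ]
[ 0  -16/7  |  -16/7 ]
Back-substitution:
q = (-16/7) / (-16/7) = 1
p = (-39 - (-4)*(1)) / 7 = -5

(-5, 1)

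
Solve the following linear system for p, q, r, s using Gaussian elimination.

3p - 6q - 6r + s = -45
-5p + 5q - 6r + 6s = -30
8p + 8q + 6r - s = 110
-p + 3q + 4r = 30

Forward elimination on [A|b]:
R2 <- R2 - (-5/3)*R1:  [    0    -5   -16  23/3  -105 ]
R3 <- R3 - (8/3)*R1:  [     0     24     22  -11/3    230 ]
R4 <- R4 - (-1/3)*R1:  [   0    1    2  1/3   15 ]
R3 <- R3 - (-24/5)*R2:  [      0       0  -274/5  497/15    -274 ]
R4 <- R4 - (-1/5)*R2:  [     0      0   -6/5  28/15     -6 ]
R4 <- R4 - (3/137)*R3:  [       0        0        0  469/411        0 ]
Row echelon form:
[ 3  -6      -6        1  |   -45 ]
[ 0  -5     -16     23/3  |  -105 ]
[ 0   0  -274/5   497/15  |  -274 ]
[ 0   0       0  469/411  |     0 ]
Back-substitution:
s = (0) / (469/411) = 0
r = (-274 - (497/15)*(0)) / (-274/5) = 5
q = (-105 - (-16)*(5) - (23/3)*(0)) / -5 = 5
p = (-45 - (-6)*(5) - (-6)*(5) - (1)*(0)) / 3 = 5

(5, 5, 5, 0)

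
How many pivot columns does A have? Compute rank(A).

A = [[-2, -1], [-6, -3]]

Row reduction:
R2 <- R2 - (3)*R1:  [ 0  0 ]
Row echelon form:
[ -2  -1 ]
[  0   0 ]
Nonzero rows / pivot columns: 1

rank(A) = 1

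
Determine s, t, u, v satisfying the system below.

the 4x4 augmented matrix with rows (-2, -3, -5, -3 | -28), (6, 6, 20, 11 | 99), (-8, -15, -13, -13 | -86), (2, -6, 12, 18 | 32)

(4, 1, 4, -1)

Forward elimination on [A|b]:
R2 <- R2 - (-3)*R1:  [  0  -3   5   2  15 ]
R3 <- R3 - (4)*R1:  [  0  -3   7  -1  26 ]
R4 <- R4 - (-1)*R1:  [  0  -9   7  15   4 ]
R3 <- R3 - (1)*R2:  [  0   0   2  -3  11 ]
R4 <- R4 - (3)*R2:  [   0    0   -8    9  -41 ]
R4 <- R4 - (-4)*R3:  [  0   0   0  -3   3 ]
Row echelon form:
[ -2  -3  -5  -3  |  -28 ]
[  0  -3   5   2  |   15 ]
[  0   0   2  -3  |   11 ]
[  0   0   0  -3  |    3 ]
Back-substitution:
v = (3) / -3 = -1
u = (11 - (-3)*(-1)) / 2 = 4
t = (15 - (5)*(4) - (2)*(-1)) / -3 = 1
s = (-28 - (-3)*(1) - (-5)*(4) - (-3)*(-1)) / -2 = 4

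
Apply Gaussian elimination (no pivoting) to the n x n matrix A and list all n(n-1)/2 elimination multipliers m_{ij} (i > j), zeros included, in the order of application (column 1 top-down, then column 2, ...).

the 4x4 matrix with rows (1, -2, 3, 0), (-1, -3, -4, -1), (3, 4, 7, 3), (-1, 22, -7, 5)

Forward elimination:
R2 <- R2 - (-1)*R1:  [  0  -5  -1  -1 ]
R3 <- R3 - (3)*R1:  [  0  10  -2   3 ]
R4 <- R4 - (-1)*R1:  [  0  20  -4   5 ]
R3 <- R3 - (-2)*R2:  [  0   0  -4   1 ]
R4 <- R4 - (-4)*R2:  [  0   0  -8   1 ]
R4 <- R4 - (2)*R3:  [  0   0   0  -1 ]
Multipliers (in order of application): m_{21} = -1, m_{31} = 3, m_{41} = -1, m_{32} = -2, m_{42} = -4, m_{43} = 2

multipliers: -1, 3, -1, -2, -4, 2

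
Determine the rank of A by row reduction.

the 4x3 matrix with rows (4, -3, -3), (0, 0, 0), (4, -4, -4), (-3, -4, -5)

Row reduction:
R3 <- R3 - (1)*R1:  [  0  -1  -1 ]
R4 <- R4 - (-3/4)*R1:  [     0  -25/4  -29/4 ]
R2 <-> R3   (pivot in column 2 was zero)
[ 4     -3     -3 ]
[ 0     -1     -1 ]
[ 0      0      0 ]
[ 0  -25/4  -29/4 ]
R4 <- R4 - (25/4)*R2:  [  0   0  -1 ]
R3 <-> R4   (pivot in column 3 was zero)
[ 4  -3  -3 ]
[ 0  -1  -1 ]
[ 0   0  -1 ]
[ 0   0   0 ]
Row echelon form:
[ 4  -3  -3 ]
[ 0  -1  -1 ]
[ 0   0  -1 ]
[ 0   0   0 ]
Nonzero rows / pivot columns: 3

rank(A) = 3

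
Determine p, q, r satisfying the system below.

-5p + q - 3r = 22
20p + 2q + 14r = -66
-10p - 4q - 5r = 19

(-3, 4, -1)

Forward elimination on [A|b]:
R2 <- R2 - (-4)*R1:  [  0   6   2  22 ]
R3 <- R3 - (2)*R1:  [   0   -6    1  -25 ]
R3 <- R3 - (-1)*R2:  [  0   0   3  -3 ]
Row echelon form:
[ -5  1  -3  |  22 ]
[  0  6   2  |  22 ]
[  0  0   3  |  -3 ]
Back-substitution:
r = (-3) / 3 = -1
q = (22 - (2)*(-1)) / 6 = 4
p = (22 - (1)*(4) - (-3)*(-1)) / -5 = -3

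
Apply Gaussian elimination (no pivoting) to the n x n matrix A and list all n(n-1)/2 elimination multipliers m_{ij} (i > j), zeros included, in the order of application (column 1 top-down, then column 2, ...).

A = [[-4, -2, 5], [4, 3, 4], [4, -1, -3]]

multipliers: -1, -1, -3

Forward elimination:
R2 <- R2 - (-1)*R1:  [ 0  1  9 ]
R3 <- R3 - (-1)*R1:  [  0  -3   2 ]
R3 <- R3 - (-3)*R2:  [  0   0  29 ]
Multipliers (in order of application): m_{21} = -1, m_{31} = -1, m_{32} = -3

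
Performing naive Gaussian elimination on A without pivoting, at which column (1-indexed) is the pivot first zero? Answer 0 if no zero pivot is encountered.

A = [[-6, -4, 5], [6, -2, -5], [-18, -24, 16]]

Naive forward elimination:
R2 <- R2 - (-1)*R1:  [  0  -6   0 ]
R3 <- R3 - (3)*R1:  [   0  -12    1 ]
R3 <- R3 - (2)*R2:  [ 0  0  1 ]
All pivots nonzero; naive elimination completes without hitting a zero pivot.

first zero-pivot column = 0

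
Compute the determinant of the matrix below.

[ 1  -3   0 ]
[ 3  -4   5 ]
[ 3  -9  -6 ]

Forward elimination:
R2 <- R2 - (3)*R1:  [ 0  5  5 ]
R3 <- R3 - (3)*R1:  [  0   0  -6 ]
Upper-triangular form:
[ 1  -3   0 ]
[ 0   5   5 ]
[ 0   0  -6 ]
det(A) = (-1)^0 * (1) * (5) * (-6) = -30  (0 row swaps -> sign +1)

det(A) = -30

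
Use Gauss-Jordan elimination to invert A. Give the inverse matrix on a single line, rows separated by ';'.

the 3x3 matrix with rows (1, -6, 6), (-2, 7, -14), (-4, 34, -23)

Gauss-Jordan on [A | I]:
R2 <- R2 - (-2)*R1:  [  0  -5  -2  |   2   1   0 ]
R3 <- R3 - (-4)*R1:  [  0  10   1  |   4   0   1 ]
R2 <- (1/-5)*R2:  [    0     1   2/5  |  -2/5  -1/5     0 ]
R1 <- R1 - (-6)*R2:  [    1     0  42/5  |  -7/5  -6/5     0 ]
R3 <- R3 - (10)*R2:  [  0   0  -3  |   8   2   1 ]
R3 <- (1/-3)*R3:  [    0     0     1  |  -8/3  -2/3  -1/3 ]
R1 <- R1 - (42/5)*R3:  [    1     0     0  |    21  22/5  14/5 ]
R2 <- R2 - (2/5)*R3:  [    0     1     0  |   2/3  1/15  2/15 ]
Right block of [I | A^{-1}] is the inverse:
[   21  22/5  14/5 ]
[  2/3  1/15  2/15 ]
[ -8/3  -2/3  -1/3 ]

inverse = [21 22/5 14/5; 2/3 1/15 2/15; -8/3 -2/3 -1/3]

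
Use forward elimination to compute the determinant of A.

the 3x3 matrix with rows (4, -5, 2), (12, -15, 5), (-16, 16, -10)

det(A) = -16

Forward elimination:
R2 <- R2 - (3)*R1:  [  0   0  -1 ]
R3 <- R3 - (-4)*R1:  [  0  -4  -2 ]
R2 <-> R3   (pivot in column 2 was zero)
[ 4  -5   2 ]
[ 0  -4  -2 ]
[ 0   0  -1 ]
Upper-triangular form:
[ 4  -5   2 ]
[ 0  -4  -2 ]
[ 0   0  -1 ]
det(A) = (-1)^1 * (4) * (-4) * (-1) = -16  (1 row swap -> sign -1)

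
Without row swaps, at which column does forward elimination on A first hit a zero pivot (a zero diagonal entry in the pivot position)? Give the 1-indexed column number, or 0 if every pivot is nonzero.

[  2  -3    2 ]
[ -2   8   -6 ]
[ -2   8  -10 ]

Naive forward elimination:
R2 <- R2 - (-1)*R1:  [  0   5  -4 ]
R3 <- R3 - (-1)*R1:  [  0   5  -8 ]
R3 <- R3 - (1)*R2:  [  0   0  -4 ]
All pivots nonzero; naive elimination completes without hitting a zero pivot.

first zero-pivot column = 0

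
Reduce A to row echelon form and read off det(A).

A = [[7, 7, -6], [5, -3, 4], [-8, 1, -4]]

Forward elimination:
R2 <- R2 - (5/7)*R1:  [    0    -8  58/7 ]
R3 <- R3 - (-8/7)*R1:  [     0      9  -76/7 ]
R3 <- R3 - (-9/8)*R2:  [      0       0  -43/28 ]
Upper-triangular form:
[ 7   7      -6 ]
[ 0  -8    58/7 ]
[ 0   0  -43/28 ]
det(A) = (-1)^0 * (7) * (-8) * (-43/28) = 86  (0 row swaps -> sign +1)

det(A) = 86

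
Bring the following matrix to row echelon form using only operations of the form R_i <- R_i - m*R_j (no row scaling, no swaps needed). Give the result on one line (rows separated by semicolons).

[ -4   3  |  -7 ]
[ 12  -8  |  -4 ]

Forward elimination:
R2 <- R2 - (-3)*R1:  [   0    1  -25 ]
Row echelon form:
[ -4  3  |   -7 ]
[  0  1  |  -25 ]

REF = [-4 3 -7; 0 1 -25]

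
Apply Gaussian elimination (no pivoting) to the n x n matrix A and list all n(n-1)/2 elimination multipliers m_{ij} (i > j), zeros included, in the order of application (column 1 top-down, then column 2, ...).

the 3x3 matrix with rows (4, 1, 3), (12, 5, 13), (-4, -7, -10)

Forward elimination:
R2 <- R2 - (3)*R1:  [ 0  2  4 ]
R3 <- R3 - (-1)*R1:  [  0  -6  -7 ]
R3 <- R3 - (-3)*R2:  [ 0  0  5 ]
Multipliers (in order of application): m_{21} = 3, m_{31} = -1, m_{32} = -3

multipliers: 3, -1, -3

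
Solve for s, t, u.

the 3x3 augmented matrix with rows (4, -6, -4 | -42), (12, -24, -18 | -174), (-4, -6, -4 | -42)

(0, 5, 3)

Forward elimination on [A|b]:
R2 <- R2 - (3)*R1:  [   0   -6   -6  -48 ]
R3 <- R3 - (-1)*R1:  [   0  -12   -8  -84 ]
R3 <- R3 - (2)*R2:  [  0   0   4  12 ]
Row echelon form:
[ 4  -6  -4  |  -42 ]
[ 0  -6  -6  |  -48 ]
[ 0   0   4  |   12 ]
Back-substitution:
u = (12) / 4 = 3
t = (-48 - (-6)*(3)) / -6 = 5
s = (-42 - (-6)*(5) - (-4)*(3)) / 4 = 0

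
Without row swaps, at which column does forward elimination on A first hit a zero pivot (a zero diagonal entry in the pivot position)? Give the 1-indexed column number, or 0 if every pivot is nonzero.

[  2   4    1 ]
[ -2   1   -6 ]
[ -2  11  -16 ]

Naive forward elimination:
R2 <- R2 - (-1)*R1:  [  0   5  -5 ]
R3 <- R3 - (-1)*R1:  [   0   15  -15 ]
R3 <- R3 - (3)*R2:  [ 0  0  0 ]
Matrix at this point:
[ 2  4   1 ]
[ 0  5  -5 ]
[ 0  0   0 ]
Pivot entry (3,3) in the last row is zero and there are no rows below to swap with -> zero pivot in column 3 (A is singular).

first zero-pivot column = 3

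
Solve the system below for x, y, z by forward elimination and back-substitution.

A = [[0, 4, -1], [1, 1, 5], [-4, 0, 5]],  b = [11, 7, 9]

(-1, 3, 1)

Forward elimination on [A|b]:
R1 <-> R2   (pivot in column 1 was zero)
[  1  1   5   7 ]
[  0  4  -1  11 ]
[ -4  0   5   9 ]
R3 <- R3 - (-4)*R1:  [  0   4  25  37 ]
R3 <- R3 - (1)*R2:  [  0   0  26  26 ]
Row echelon form:
[ 1  1   5  |   7 ]
[ 0  4  -1  |  11 ]
[ 0  0  26  |  26 ]
Back-substitution:
z = (26) / 26 = 1
y = (11 - (-1)*(1)) / 4 = 3
x = (7 - (1)*(3) - (5)*(1)) / 1 = -1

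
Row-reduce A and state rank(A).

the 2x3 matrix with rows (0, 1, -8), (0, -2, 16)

Row reduction:
R2 <- R2 - (-2)*R1:  [ 0  0  0 ]
Row echelon form:
[ 0  1  -8 ]
[ 0  0   0 ]
Nonzero rows / pivot columns: 1

rank(A) = 1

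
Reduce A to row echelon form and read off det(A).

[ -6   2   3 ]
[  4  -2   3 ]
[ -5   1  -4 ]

Forward elimination:
R2 <- R2 - (-2/3)*R1:  [    0  -2/3     5 ]
R3 <- R3 - (5/6)*R1:  [     0   -2/3  -13/2 ]
R3 <- R3 - (1)*R2:  [     0      0  -23/2 ]
Upper-triangular form:
[ -6     2      3 ]
[  0  -2/3      5 ]
[  0     0  -23/2 ]
det(A) = (-1)^0 * (-6) * (-2/3) * (-23/2) = -46  (0 row swaps -> sign +1)

det(A) = -46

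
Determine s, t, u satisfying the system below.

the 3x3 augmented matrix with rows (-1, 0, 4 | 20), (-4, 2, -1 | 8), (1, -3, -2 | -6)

Forward elimination on [A|b]:
R2 <- R2 - (4)*R1:  [   0    2  -17  -72 ]
R3 <- R3 - (-1)*R1:  [  0  -3   2  14 ]
R3 <- R3 - (-3/2)*R2:  [     0      0  -47/2    -94 ]
Row echelon form:
[ -1  0      4  |   20 ]
[  0  2    -17  |  -72 ]
[  0  0  -47/2  |  -94 ]
Back-substitution:
u = (-94) / (-47/2) = 4
t = (-72 - (-17)*(4)) / 2 = -2
s = (20 - (4)*(4)) / -1 = -4

(-4, -2, 4)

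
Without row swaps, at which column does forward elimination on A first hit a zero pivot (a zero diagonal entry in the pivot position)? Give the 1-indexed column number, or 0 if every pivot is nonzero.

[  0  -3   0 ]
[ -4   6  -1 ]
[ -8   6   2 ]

Naive forward elimination:
Pivot entry (1,1) is zero but row 2 has -4 in column 1 -> naive elimination stops; a row interchange (e.g. R1 <-> R2) would be required here.

first zero-pivot column = 1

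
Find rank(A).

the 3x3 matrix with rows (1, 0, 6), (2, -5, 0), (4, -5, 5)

rank(A) = 3

Row reduction:
R2 <- R2 - (2)*R1:  [   0   -5  -12 ]
R3 <- R3 - (4)*R1:  [   0   -5  -19 ]
R3 <- R3 - (1)*R2:  [  0   0  -7 ]
Row echelon form:
[ 1   0    6 ]
[ 0  -5  -12 ]
[ 0   0   -7 ]
Nonzero rows / pivot columns: 3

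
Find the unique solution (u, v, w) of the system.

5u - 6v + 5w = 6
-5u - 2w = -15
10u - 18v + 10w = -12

(1, 4, 5)

Forward elimination on [A|b]:
R2 <- R2 - (-1)*R1:  [  0  -6   3  -9 ]
R3 <- R3 - (2)*R1:  [   0   -6    0  -24 ]
R3 <- R3 - (1)*R2:  [   0    0   -3  -15 ]
Row echelon form:
[ 5  -6   5  |    6 ]
[ 0  -6   3  |   -9 ]
[ 0   0  -3  |  -15 ]
Back-substitution:
w = (-15) / -3 = 5
v = (-9 - (3)*(5)) / -6 = 4
u = (6 - (-6)*(4) - (5)*(5)) / 5 = 1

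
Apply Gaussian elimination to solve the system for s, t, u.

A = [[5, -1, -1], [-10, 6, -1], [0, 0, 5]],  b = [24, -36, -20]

Forward elimination on [A|b]:
R2 <- R2 - (-2)*R1:  [  0   4  -3  12 ]
Row echelon form:
[ 5  -1  -1  |   24 ]
[ 0   4  -3  |   12 ]
[ 0   0   5  |  -20 ]
Back-substitution:
u = (-20) / 5 = -4
t = (12 - (-3)*(-4)) / 4 = 0
s = (24 - (-1)*(0) - (-1)*(-4)) / 5 = 4

(4, 0, -4)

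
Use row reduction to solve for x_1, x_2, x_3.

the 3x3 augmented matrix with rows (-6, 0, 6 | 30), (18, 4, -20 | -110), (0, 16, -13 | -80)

Forward elimination on [A|b]:
R2 <- R2 - (-3)*R1:  [   0    4   -2  -20 ]
R3 <- R3 - (4)*R2:  [  0   0  -5   0 ]
Row echelon form:
[ -6  0   6  |   30 ]
[  0  4  -2  |  -20 ]
[  0  0  -5  |    0 ]
Back-substitution:
x_3 = (0) / -5 = 0
x_2 = (-20 - (-2)*(0)) / 4 = -5
x_1 = (30 - (6)*(0)) / -6 = -5

(-5, -5, 0)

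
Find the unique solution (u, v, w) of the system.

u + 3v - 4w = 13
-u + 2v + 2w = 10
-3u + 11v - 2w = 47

Forward elimination on [A|b]:
R2 <- R2 - (-1)*R1:  [  0   5  -2  23 ]
R3 <- R3 - (-3)*R1:  [   0   20  -14   86 ]
R3 <- R3 - (4)*R2:  [  0   0  -6  -6 ]
Row echelon form:
[ 1  3  -4  |  13 ]
[ 0  5  -2  |  23 ]
[ 0  0  -6  |  -6 ]
Back-substitution:
w = (-6) / -6 = 1
v = (23 - (-2)*(1)) / 5 = 5
u = (13 - (3)*(5) - (-4)*(1)) / 1 = 2

(2, 5, 1)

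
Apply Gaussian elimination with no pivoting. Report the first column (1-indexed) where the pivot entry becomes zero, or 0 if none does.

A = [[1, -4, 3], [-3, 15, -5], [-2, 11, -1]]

Naive forward elimination:
R2 <- R2 - (-3)*R1:  [ 0  3  4 ]
R3 <- R3 - (-2)*R1:  [ 0  3  5 ]
R3 <- R3 - (1)*R2:  [ 0  0  1 ]
All pivots nonzero; naive elimination completes without hitting a zero pivot.

first zero-pivot column = 0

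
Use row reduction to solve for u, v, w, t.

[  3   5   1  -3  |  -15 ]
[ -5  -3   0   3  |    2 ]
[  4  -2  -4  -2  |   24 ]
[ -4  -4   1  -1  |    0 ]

(2, -3, -3, 1)

Forward elimination on [A|b]:
R2 <- R2 - (-5/3)*R1:  [    0  16/3   5/3    -2   -23 ]
R3 <- R3 - (4/3)*R1:  [     0  -26/3  -16/3      2     44 ]
R4 <- R4 - (-4/3)*R1:  [   0  8/3  7/3   -5  -20 ]
R3 <- R3 - (-13/8)*R2:  [     0      0  -21/8   -5/4   53/8 ]
R4 <- R4 - (1/2)*R2:  [     0      0    3/2     -4  -17/2 ]
R4 <- R4 - (-4/7)*R3:  [     0      0      0  -33/7  -33/7 ]
Row echelon form:
[ 3     5      1     -3  |    -15 ]
[ 0  16/3    5/3     -2  |    -23 ]
[ 0     0  -21/8   -5/4  |   53/8 ]
[ 0     0      0  -33/7  |  -33/7 ]
Back-substitution:
t = (-33/7) / (-33/7) = 1
w = (53/8 - (-5/4)*(1)) / (-21/8) = -3
v = (-23 - (5/3)*(-3) - (-2)*(1)) / (16/3) = -3
u = (-15 - (5)*(-3) - (1)*(-3) - (-3)*(1)) / 3 = 2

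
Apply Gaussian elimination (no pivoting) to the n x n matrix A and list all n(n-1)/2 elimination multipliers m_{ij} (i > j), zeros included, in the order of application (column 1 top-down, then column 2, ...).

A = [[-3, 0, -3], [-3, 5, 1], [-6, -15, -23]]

Forward elimination:
R2 <- R2 - (1)*R1:  [ 0  5  4 ]
R3 <- R3 - (2)*R1:  [   0  -15  -17 ]
R3 <- R3 - (-3)*R2:  [  0   0  -5 ]
Multipliers (in order of application): m_{21} = 1, m_{31} = 2, m_{32} = -3

multipliers: 1, 2, -3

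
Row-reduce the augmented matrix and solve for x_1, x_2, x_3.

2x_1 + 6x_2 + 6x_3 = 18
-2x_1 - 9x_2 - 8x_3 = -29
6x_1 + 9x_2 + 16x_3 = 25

(-3, 3, 1)

Forward elimination on [A|b]:
R2 <- R2 - (-1)*R1:  [   0   -3   -2  -11 ]
R3 <- R3 - (3)*R1:  [   0   -9   -2  -29 ]
R3 <- R3 - (3)*R2:  [ 0  0  4  4 ]
Row echelon form:
[ 2   6   6  |   18 ]
[ 0  -3  -2  |  -11 ]
[ 0   0   4  |    4 ]
Back-substitution:
x_3 = (4) / 4 = 1
x_2 = (-11 - (-2)*(1)) / -3 = 3
x_1 = (18 - (6)*(3) - (6)*(1)) / 2 = -3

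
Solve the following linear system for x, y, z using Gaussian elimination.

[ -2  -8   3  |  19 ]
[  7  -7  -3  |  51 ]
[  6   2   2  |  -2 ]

Forward elimination on [A|b]:
R2 <- R2 - (-7/2)*R1:  [     0    -35   15/2  235/2 ]
R3 <- R3 - (-3)*R1:  [   0  -22   11   55 ]
R3 <- R3 - (22/35)*R2:  [      0       0    44/7  -132/7 ]
Row echelon form:
[ -2   -8     3  |      19 ]
[  0  -35  15/2  |   235/2 ]
[  0    0  44/7  |  -132/7 ]
Back-substitution:
z = (-132/7) / (44/7) = -3
y = (235/2 - (15/2)*(-3)) / -35 = -4
x = (19 - (-8)*(-4) - (3)*(-3)) / -2 = 2

(2, -4, -3)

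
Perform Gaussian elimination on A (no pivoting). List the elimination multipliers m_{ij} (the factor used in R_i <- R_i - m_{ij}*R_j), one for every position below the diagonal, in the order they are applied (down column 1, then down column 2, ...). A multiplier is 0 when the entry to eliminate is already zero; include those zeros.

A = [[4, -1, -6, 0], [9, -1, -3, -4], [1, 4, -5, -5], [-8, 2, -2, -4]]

Forward elimination:
R2 <- R2 - (9/4)*R1:  [    0   5/4  21/2    -4 ]
R3 <- R3 - (1/4)*R1:  [    0  17/4  -7/2    -5 ]
R4 <- R4 - (-2)*R1:  [   0    0  -14   -4 ]
R3 <- R3 - (17/5)*R2:  [      0       0  -196/5    43/5 ]
R4: entry in column 2 is already 0 -> m_{42} = 0 (no row operation needed)
R4 <- R4 - (5/14)*R3:  [      0       0       0  -99/14 ]
Multipliers (in order of application): m_{21} = 9/4, m_{31} = 1/4, m_{41} = -2, m_{32} = 17/5, m_{42} = 0, m_{43} = 5/14

multipliers: 9/4, 1/4, -2, 17/5, 0, 5/14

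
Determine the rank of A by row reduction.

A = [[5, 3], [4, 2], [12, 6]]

Row reduction:
R2 <- R2 - (4/5)*R1:  [    0  -2/5 ]
R3 <- R3 - (12/5)*R1:  [    0  -6/5 ]
R3 <- R3 - (3)*R2:  [ 0  0 ]
Row echelon form:
[ 5     3 ]
[ 0  -2/5 ]
[ 0     0 ]
Nonzero rows / pivot columns: 2

rank(A) = 2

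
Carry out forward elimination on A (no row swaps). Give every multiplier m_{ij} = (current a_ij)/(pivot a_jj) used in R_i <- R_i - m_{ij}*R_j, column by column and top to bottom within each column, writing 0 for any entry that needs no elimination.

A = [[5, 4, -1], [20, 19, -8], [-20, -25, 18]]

Forward elimination:
R2 <- R2 - (4)*R1:  [  0   3  -4 ]
R3 <- R3 - (-4)*R1:  [  0  -9  14 ]
R3 <- R3 - (-3)*R2:  [ 0  0  2 ]
Multipliers (in order of application): m_{21} = 4, m_{31} = -4, m_{32} = -3

multipliers: 4, -4, -3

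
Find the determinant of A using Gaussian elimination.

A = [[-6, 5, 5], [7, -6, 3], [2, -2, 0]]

det(A) = -16

Forward elimination:
R2 <- R2 - (-7/6)*R1:  [    0  -1/6  53/6 ]
R3 <- R3 - (-1/3)*R1:  [    0  -1/3   5/3 ]
R3 <- R3 - (2)*R2:  [   0    0  -16 ]
Upper-triangular form:
[ -6     5     5 ]
[  0  -1/6  53/6 ]
[  0     0   -16 ]
det(A) = (-1)^0 * (-6) * (-1/6) * (-16) = -16  (0 row swaps -> sign +1)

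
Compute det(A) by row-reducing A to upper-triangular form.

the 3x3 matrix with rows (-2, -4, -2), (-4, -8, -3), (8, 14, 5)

Forward elimination:
R2 <- R2 - (2)*R1:  [ 0  0  1 ]
R3 <- R3 - (-4)*R1:  [  0  -2  -3 ]
R2 <-> R3   (pivot in column 2 was zero)
[ -2  -4  -2 ]
[  0  -2  -3 ]
[  0   0   1 ]
Upper-triangular form:
[ -2  -4  -2 ]
[  0  -2  -3 ]
[  0   0   1 ]
det(A) = (-1)^1 * (-2) * (-2) * (1) = -4  (1 row swap -> sign -1)

det(A) = -4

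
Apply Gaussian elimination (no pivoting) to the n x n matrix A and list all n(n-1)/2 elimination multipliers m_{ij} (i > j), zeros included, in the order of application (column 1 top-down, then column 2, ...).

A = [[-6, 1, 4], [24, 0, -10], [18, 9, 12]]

multipliers: -4, -3, 3

Forward elimination:
R2 <- R2 - (-4)*R1:  [ 0  4  6 ]
R3 <- R3 - (-3)*R1:  [  0  12  24 ]
R3 <- R3 - (3)*R2:  [ 0  0  6 ]
Multipliers (in order of application): m_{21} = -4, m_{31} = -3, m_{32} = 3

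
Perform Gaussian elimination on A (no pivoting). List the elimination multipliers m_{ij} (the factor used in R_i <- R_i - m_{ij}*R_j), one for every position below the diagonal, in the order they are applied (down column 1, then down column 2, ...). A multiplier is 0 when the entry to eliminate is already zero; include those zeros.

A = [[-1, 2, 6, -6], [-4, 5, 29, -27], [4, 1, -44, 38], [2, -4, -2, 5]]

Forward elimination:
R2 <- R2 - (4)*R1:  [  0  -3   5  -3 ]
R3 <- R3 - (-4)*R1:  [   0    9  -20   14 ]
R4 <- R4 - (-2)*R1:  [  0   0  10  -7 ]
R3 <- R3 - (-3)*R2:  [  0   0  -5   5 ]
R4: entry in column 2 is already 0 -> m_{42} = 0 (no row operation needed)
R4 <- R4 - (-2)*R3:  [ 0  0  0  3 ]
Multipliers (in order of application): m_{21} = 4, m_{31} = -4, m_{41} = -2, m_{32} = -3, m_{42} = 0, m_{43} = -2

multipliers: 4, -4, -2, -3, 0, -2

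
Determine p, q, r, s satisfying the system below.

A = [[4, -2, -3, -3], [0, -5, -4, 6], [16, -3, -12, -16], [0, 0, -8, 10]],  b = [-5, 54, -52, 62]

(-4, -4, -4, 3)

Forward elimination on [A|b]:
R3 <- R3 - (4)*R1:  [   0    5    0   -4  -32 ]
R3 <- R3 - (-1)*R2:  [  0   0  -4   2  22 ]
R4 <- R4 - (2)*R3:  [  0   0   0   6  18 ]
Row echelon form:
[ 4  -2  -3  -3  |  -5 ]
[ 0  -5  -4   6  |  54 ]
[ 0   0  -4   2  |  22 ]
[ 0   0   0   6  |  18 ]
Back-substitution:
s = (18) / 6 = 3
r = (22 - (2)*(3)) / -4 = -4
q = (54 - (-4)*(-4) - (6)*(3)) / -5 = -4
p = (-5 - (-2)*(-4) - (-3)*(-4) - (-3)*(3)) / 4 = -4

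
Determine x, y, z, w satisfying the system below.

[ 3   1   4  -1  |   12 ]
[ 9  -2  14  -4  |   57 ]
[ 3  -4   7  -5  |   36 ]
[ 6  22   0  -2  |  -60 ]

Forward elimination on [A|b]:
R2 <- R2 - (3)*R1:  [  0  -5   2  -1  21 ]
R3 <- R3 - (1)*R1:  [  0  -5   3  -4  24 ]
R4 <- R4 - (2)*R1:  [   0   20   -8    0  -84 ]
R3 <- R3 - (1)*R2:  [  0   0   1  -3   3 ]
R4 <- R4 - (-4)*R2:  [  0   0   0  -4   0 ]
Row echelon form:
[ 3   1  4  -1  |  12 ]
[ 0  -5  2  -1  |  21 ]
[ 0   0  1  -3  |   3 ]
[ 0   0  0  -4  |   0 ]
Back-substitution:
w = (0) / -4 = 0
z = (3 - (-3)*(0)) / 1 = 3
y = (21 - (2)*(3) - (-1)*(0)) / -5 = -3
x = (12 - (1)*(-3) - (4)*(3) - (-1)*(0)) / 3 = 1

(1, -3, 3, 0)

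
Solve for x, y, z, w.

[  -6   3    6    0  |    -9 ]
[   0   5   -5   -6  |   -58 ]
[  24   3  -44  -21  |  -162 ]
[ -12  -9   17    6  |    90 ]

Forward elimination on [A|b]:
R3 <- R3 - (-4)*R1:  [    0    15   -20   -21  -198 ]
R4 <- R4 - (2)*R1:  [   0  -15    5    6  108 ]
R3 <- R3 - (3)*R2:  [   0    0   -5   -3  -24 ]
R4 <- R4 - (-3)*R2:  [   0    0  -10  -12  -66 ]
R4 <- R4 - (2)*R3:  [   0    0    0   -6  -18 ]
Row echelon form:
[ -6  3   6   0  |   -9 ]
[  0  5  -5  -6  |  -58 ]
[  0  0  -5  -3  |  -24 ]
[  0  0   0  -6  |  -18 ]
Back-substitution:
w = (-18) / -6 = 3
z = (-24 - (-3)*(3)) / -5 = 3
y = (-58 - (-5)*(3) - (-6)*(3)) / 5 = -5
x = (-9 - (3)*(-5) - (6)*(3)) / -6 = 2

(2, -5, 3, 3)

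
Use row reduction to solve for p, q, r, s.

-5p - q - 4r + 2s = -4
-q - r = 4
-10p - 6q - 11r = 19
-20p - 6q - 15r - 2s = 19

(1, -3, -1, -3)

Forward elimination on [A|b]:
R3 <- R3 - (2)*R1:  [  0  -4  -3  -4  27 ]
R4 <- R4 - (4)*R1:  [   0   -2    1  -10   35 ]
R3 <- R3 - (4)*R2:  [  0   0   1  -4  11 ]
R4 <- R4 - (2)*R2:  [   0    0    3  -10   27 ]
R4 <- R4 - (3)*R3:  [  0   0   0   2  -6 ]
Row echelon form:
[ -5  -1  -4   2  |  -4 ]
[  0  -1  -1   0  |   4 ]
[  0   0   1  -4  |  11 ]
[  0   0   0   2  |  -6 ]
Back-substitution:
s = (-6) / 2 = -3
r = (11 - (-4)*(-3)) / 1 = -1
q = (4 - (-1)*(-1)) / -1 = -3
p = (-4 - (-1)*(-3) - (-4)*(-1) - (2)*(-3)) / -5 = 1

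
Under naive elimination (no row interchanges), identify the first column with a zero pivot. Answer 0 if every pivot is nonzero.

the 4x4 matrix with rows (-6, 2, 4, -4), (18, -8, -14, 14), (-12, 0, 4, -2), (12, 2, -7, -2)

first zero-pivot column = 3

Naive forward elimination:
R2 <- R2 - (-3)*R1:  [  0  -2  -2   2 ]
R3 <- R3 - (2)*R1:  [  0  -4  -4   6 ]
R4 <- R4 - (-2)*R1:  [   0    6    1  -10 ]
R3 <- R3 - (2)*R2:  [ 0  0  0  2 ]
R4 <- R4 - (-3)*R2:  [  0   0  -5  -4 ]
Matrix at this point:
[ -6   2   4  -4 ]
[  0  -2  -2   2 ]
[  0   0   0   2 ]
[  0   0  -5  -4 ]
Pivot entry (3,3) is zero but row 4 has -5 in column 3 -> naive elimination stops; a row interchange (e.g. R3 <-> R4) would be required here.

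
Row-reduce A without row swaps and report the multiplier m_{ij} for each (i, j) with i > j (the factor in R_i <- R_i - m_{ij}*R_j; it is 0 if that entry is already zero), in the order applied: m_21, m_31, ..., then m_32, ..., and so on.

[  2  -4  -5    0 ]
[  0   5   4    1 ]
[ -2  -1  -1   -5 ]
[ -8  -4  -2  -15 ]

Forward elimination:
R2: entry in column 1 is already 0 -> m_{21} = 0 (no row operation needed)
R3 <- R3 - (-1)*R1:  [  0  -5  -6  -5 ]
R4 <- R4 - (-4)*R1:  [   0  -20  -22  -15 ]
R3 <- R3 - (-1)*R2:  [  0   0  -2  -4 ]
R4 <- R4 - (-4)*R2:  [   0    0   -6  -11 ]
R4 <- R4 - (3)*R3:  [ 0  0  0  1 ]
Multipliers (in order of application): m_{21} = 0, m_{31} = -1, m_{41} = -4, m_{32} = -1, m_{42} = -4, m_{43} = 3

multipliers: 0, -1, -4, -1, -4, 3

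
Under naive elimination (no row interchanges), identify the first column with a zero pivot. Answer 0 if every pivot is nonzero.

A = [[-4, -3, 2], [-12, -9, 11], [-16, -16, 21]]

first zero-pivot column = 2

Naive forward elimination:
R2 <- R2 - (3)*R1:  [ 0  0  5 ]
R3 <- R3 - (4)*R1:  [  0  -4  13 ]
Matrix at this point:
[ -4  -3   2 ]
[  0   0   5 ]
[  0  -4  13 ]
Pivot entry (2,2) is zero but row 3 has -4 in column 2 -> naive elimination stops; a row interchange (e.g. R2 <-> R3) would be required here.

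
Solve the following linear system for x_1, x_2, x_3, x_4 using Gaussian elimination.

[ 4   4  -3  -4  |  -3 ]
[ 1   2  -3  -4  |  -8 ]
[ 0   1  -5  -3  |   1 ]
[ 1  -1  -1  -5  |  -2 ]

Forward elimination on [A|b]:
R2 <- R2 - (1/4)*R1:  [     0      1   -9/4     -3  -29/4 ]
R4 <- R4 - (1/4)*R1:  [    0    -2  -1/4    -4  -5/4 ]
R3 <- R3 - (1)*R2:  [     0      0  -11/4      0   33/4 ]
R4 <- R4 - (-2)*R2:  [     0      0  -19/4    -10  -63/4 ]
R4 <- R4 - (19/11)*R3:  [   0    0    0  -10  -30 ]
Row echelon form:
[ 4  4     -3   -4  |     -3 ]
[ 0  1   -9/4   -3  |  -29/4 ]
[ 0  0  -11/4    0  |   33/4 ]
[ 0  0      0  -10  |    -30 ]
Back-substitution:
x_4 = (-30) / -10 = 3
x_3 = (33/4) / (-11/4) = -3
x_2 = (-29/4 - (-9/4)*(-3) - (-3)*(3)) / 1 = -5
x_1 = (-3 - (4)*(-5) - (-3)*(-3) - (-4)*(3)) / 4 = 5

(5, -5, -3, 3)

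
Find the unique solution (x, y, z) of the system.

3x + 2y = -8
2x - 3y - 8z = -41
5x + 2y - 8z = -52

Forward elimination on [A|b]:
R2 <- R2 - (2/3)*R1:  [      0   -13/3      -8  -107/3 ]
R3 <- R3 - (5/3)*R1:  [      0    -4/3      -8  -116/3 ]
R3 <- R3 - (4/13)*R2:  [       0        0   -72/13  -360/13 ]
Row echelon form:
[ 3      2       0  |       -8 ]
[ 0  -13/3      -8  |   -107/3 ]
[ 0      0  -72/13  |  -360/13 ]
Back-substitution:
z = (-360/13) / (-72/13) = 5
y = (-107/3 - (-8)*(5)) / (-13/3) = -1
x = (-8 - (2)*(-1)) / 3 = -2

(-2, -1, 5)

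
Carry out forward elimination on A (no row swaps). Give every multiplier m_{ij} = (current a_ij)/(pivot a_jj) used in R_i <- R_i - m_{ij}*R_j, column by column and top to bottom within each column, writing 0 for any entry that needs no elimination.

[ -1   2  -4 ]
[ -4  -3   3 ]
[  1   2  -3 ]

multipliers: 4, -1, -4/11

Forward elimination:
R2 <- R2 - (4)*R1:  [   0  -11   19 ]
R3 <- R3 - (-1)*R1:  [  0   4  -7 ]
R3 <- R3 - (-4/11)*R2:  [     0      0  -1/11 ]
Multipliers (in order of application): m_{21} = 4, m_{31} = -1, m_{32} = -4/11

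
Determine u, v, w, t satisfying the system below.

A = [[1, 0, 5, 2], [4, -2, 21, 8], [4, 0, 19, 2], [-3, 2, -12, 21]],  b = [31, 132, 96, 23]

Forward elimination on [A|b]:
R2 <- R2 - (4)*R1:  [  0  -2   1   0   8 ]
R3 <- R3 - (4)*R1:  [   0    0   -1   -6  -28 ]
R4 <- R4 - (-3)*R1:  [   0    2    3   27  116 ]
R4 <- R4 - (-1)*R2:  [   0    0    4   27  124 ]
R4 <- R4 - (-4)*R3:  [  0   0   0   3  12 ]
Row echelon form:
[ 1   0   5   2  |   31 ]
[ 0  -2   1   0  |    8 ]
[ 0   0  -1  -6  |  -28 ]
[ 0   0   0   3  |   12 ]
Back-substitution:
t = (12) / 3 = 4
w = (-28 - (-6)*(4)) / -1 = 4
v = (8 - (1)*(4)) / -2 = -2
u = (31 - (5)*(4) - (2)*(4)) / 1 = 3

(3, -2, 4, 4)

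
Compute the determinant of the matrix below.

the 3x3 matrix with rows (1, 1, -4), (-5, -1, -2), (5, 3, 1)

det(A) = 40

Forward elimination:
R2 <- R2 - (-5)*R1:  [   0    4  -22 ]
R3 <- R3 - (5)*R1:  [  0  -2  21 ]
R3 <- R3 - (-1/2)*R2:  [  0   0  10 ]
Upper-triangular form:
[ 1  1   -4 ]
[ 0  4  -22 ]
[ 0  0   10 ]
det(A) = (-1)^0 * (1) * (4) * (10) = 40  (0 row swaps -> sign +1)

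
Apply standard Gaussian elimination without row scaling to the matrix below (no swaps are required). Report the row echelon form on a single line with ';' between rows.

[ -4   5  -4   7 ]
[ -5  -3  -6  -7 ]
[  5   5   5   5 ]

Forward elimination:
R2 <- R2 - (5/4)*R1:  [     0  -37/4     -1  -63/4 ]
R3 <- R3 - (-5/4)*R1:  [    0  45/4     0  55/4 ]
R3 <- R3 - (-45/37)*R2:  [       0        0   -45/37  -200/37 ]
Row echelon form:
[ -4      5      -4        7 ]
[  0  -37/4      -1    -63/4 ]
[  0      0  -45/37  -200/37 ]

REF = [-4 5 -4 7; 0 -37/4 -1 -63/4; 0 0 -45/37 -200/37]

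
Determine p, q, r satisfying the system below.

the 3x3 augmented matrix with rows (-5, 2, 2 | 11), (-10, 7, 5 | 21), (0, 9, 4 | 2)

Forward elimination on [A|b]:
R2 <- R2 - (2)*R1:  [  0   3   1  -1 ]
R3 <- R3 - (3)*R2:  [ 0  0  1  5 ]
Row echelon form:
[ -5  2  2  |  11 ]
[  0  3  1  |  -1 ]
[  0  0  1  |   5 ]
Back-substitution:
r = (5) / 1 = 5
q = (-1 - (1)*(5)) / 3 = -2
p = (11 - (2)*(-2) - (2)*(5)) / -5 = -1

(-1, -2, 5)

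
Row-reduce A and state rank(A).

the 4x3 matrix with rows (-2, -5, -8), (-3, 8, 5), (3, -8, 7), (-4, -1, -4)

Row reduction:
R2 <- R2 - (3/2)*R1:  [    0  31/2    17 ]
R3 <- R3 - (-3/2)*R1:  [     0  -31/2     -5 ]
R4 <- R4 - (2)*R1:  [  0   9  12 ]
R3 <- R3 - (-1)*R2:  [  0   0  12 ]
R4 <- R4 - (18/31)*R2:  [     0      0  66/31 ]
R4 <- R4 - (11/62)*R3:  [ 0  0  0 ]
Row echelon form:
[ -2    -5  -8 ]
[  0  31/2  17 ]
[  0     0  12 ]
[  0     0   0 ]
Nonzero rows / pivot columns: 3

rank(A) = 3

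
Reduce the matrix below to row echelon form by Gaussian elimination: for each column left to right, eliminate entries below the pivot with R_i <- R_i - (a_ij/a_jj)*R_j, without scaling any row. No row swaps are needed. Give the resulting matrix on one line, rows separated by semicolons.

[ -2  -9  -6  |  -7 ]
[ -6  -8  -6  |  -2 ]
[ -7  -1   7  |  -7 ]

REF = [-2 -9 -6 -7; 0 19 12 19; 0 0 166/19 -13]

Forward elimination:
R2 <- R2 - (3)*R1:  [  0  19  12  19 ]
R3 <- R3 - (7/2)*R1:  [    0  61/2    28  35/2 ]
R3 <- R3 - (61/38)*R2:  [      0       0  166/19     -13 ]
Row echelon form:
[ -2  -9      -6  |   -7 ]
[  0  19      12  |   19 ]
[  0   0  166/19  |  -13 ]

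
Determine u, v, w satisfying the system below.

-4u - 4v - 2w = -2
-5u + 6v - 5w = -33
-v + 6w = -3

Forward elimination on [A|b]:
R2 <- R2 - (5/4)*R1:  [     0     11   -5/2  -61/2 ]
R3 <- R3 - (-1/11)*R2:  [       0        0   127/22  -127/22 ]
Row echelon form:
[ -4  -4      -2  |       -2 ]
[  0  11    -5/2  |    -61/2 ]
[  0   0  127/22  |  -127/22 ]
Back-substitution:
w = (-127/22) / (127/22) = -1
v = (-61/2 - (-5/2)*(-1)) / 11 = -3
u = (-2 - (-4)*(-3) - (-2)*(-1)) / -4 = 4

(4, -3, -1)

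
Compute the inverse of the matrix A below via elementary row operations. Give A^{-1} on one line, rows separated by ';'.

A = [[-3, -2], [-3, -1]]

Gauss-Jordan on [A | I]:
R1 <- (1/-3)*R1:  [    1   2/3  |  -1/3     0 ]
R2 <- R2 - (-3)*R1:  [  0   1  |  -1   1 ]
R1 <- R1 - (2/3)*R2:  [    1     0  |   1/3  -2/3 ]
Right block of [I | A^{-1}] is the inverse:
[ 1/3  -2/3 ]
[  -1     1 ]

inverse = [1/3 -2/3; -1 1]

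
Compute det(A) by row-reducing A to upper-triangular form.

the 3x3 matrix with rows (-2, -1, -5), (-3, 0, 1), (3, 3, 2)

Forward elimination:
R2 <- R2 - (3/2)*R1:  [    0   3/2  17/2 ]
R3 <- R3 - (-3/2)*R1:  [     0    3/2  -11/2 ]
R3 <- R3 - (1)*R2:  [   0    0  -14 ]
Upper-triangular form:
[ -2   -1    -5 ]
[  0  3/2  17/2 ]
[  0    0   -14 ]
det(A) = (-1)^0 * (-2) * (3/2) * (-14) = 42  (0 row swaps -> sign +1)

det(A) = 42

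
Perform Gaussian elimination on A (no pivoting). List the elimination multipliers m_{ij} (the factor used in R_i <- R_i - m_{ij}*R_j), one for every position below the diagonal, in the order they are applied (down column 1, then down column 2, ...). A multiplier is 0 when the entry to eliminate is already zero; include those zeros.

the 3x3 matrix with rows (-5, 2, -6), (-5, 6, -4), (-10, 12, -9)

multipliers: 1, 2, 2

Forward elimination:
R2 <- R2 - (1)*R1:  [ 0  4  2 ]
R3 <- R3 - (2)*R1:  [ 0  8  3 ]
R3 <- R3 - (2)*R2:  [  0   0  -1 ]
Multipliers (in order of application): m_{21} = 1, m_{31} = 2, m_{32} = 2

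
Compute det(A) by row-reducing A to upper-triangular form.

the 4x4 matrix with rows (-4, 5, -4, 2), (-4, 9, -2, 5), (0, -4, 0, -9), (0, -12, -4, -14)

det(A) = -32

Forward elimination:
R2 <- R2 - (1)*R1:  [ 0  4  2  3 ]
R3 <- R3 - (-1)*R2:  [  0   0   2  -6 ]
R4 <- R4 - (-3)*R2:  [  0   0   2  -5 ]
R4 <- R4 - (1)*R3:  [ 0  0  0  1 ]
Upper-triangular form:
[ -4  5  -4   2 ]
[  0  4   2   3 ]
[  0  0   2  -6 ]
[  0  0   0   1 ]
det(A) = (-1)^0 * (-4) * (4) * (2) * (1) = -32  (0 row swaps -> sign +1)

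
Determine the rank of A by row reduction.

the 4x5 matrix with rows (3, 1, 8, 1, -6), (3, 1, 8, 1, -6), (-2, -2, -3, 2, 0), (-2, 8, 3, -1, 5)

rank(A) = 3

Row reduction:
R2 <- R2 - (1)*R1:  [ 0  0  0  0  0 ]
R3 <- R3 - (-2/3)*R1:  [    0  -4/3   7/3   8/3    -4 ]
R4 <- R4 - (-2/3)*R1:  [    0  26/3  25/3  -1/3     1 ]
R2 <-> R3   (pivot in column 2 was zero)
[ 3     1     8     1  -6 ]
[ 0  -4/3   7/3   8/3  -4 ]
[ 0     0     0     0   0 ]
[ 0  26/3  25/3  -1/3   1 ]
R4 <- R4 - (-13/2)*R2:  [    0     0  47/2    17   -25 ]
R3 <-> R4   (pivot in column 3 was zero)
[ 3     1     8    1   -6 ]
[ 0  -4/3   7/3  8/3   -4 ]
[ 0     0  47/2   17  -25 ]
[ 0     0     0    0    0 ]
Row echelon form:
[ 3     1     8    1   -6 ]
[ 0  -4/3   7/3  8/3   -4 ]
[ 0     0  47/2   17  -25 ]
[ 0     0     0    0    0 ]
Nonzero rows / pivot columns: 3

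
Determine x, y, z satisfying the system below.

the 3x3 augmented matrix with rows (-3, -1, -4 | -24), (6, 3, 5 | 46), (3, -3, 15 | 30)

(4, 4, 2)

Forward elimination on [A|b]:
R2 <- R2 - (-2)*R1:  [  0   1  -3  -2 ]
R3 <- R3 - (-1)*R1:  [  0  -4  11   6 ]
R3 <- R3 - (-4)*R2:  [  0   0  -1  -2 ]
Row echelon form:
[ -3  -1  -4  |  -24 ]
[  0   1  -3  |   -2 ]
[  0   0  -1  |   -2 ]
Back-substitution:
z = (-2) / -1 = 2
y = (-2 - (-3)*(2)) / 1 = 4
x = (-24 - (-1)*(4) - (-4)*(2)) / -3 = 4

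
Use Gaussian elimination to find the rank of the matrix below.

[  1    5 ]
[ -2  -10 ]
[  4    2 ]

Row reduction:
R2 <- R2 - (-2)*R1:  [ 0  0 ]
R3 <- R3 - (4)*R1:  [   0  -18 ]
R2 <-> R3   (pivot in column 2 was zero)
[ 1    5 ]
[ 0  -18 ]
[ 0    0 ]
Row echelon form:
[ 1    5 ]
[ 0  -18 ]
[ 0    0 ]
Nonzero rows / pivot columns: 2

rank(A) = 2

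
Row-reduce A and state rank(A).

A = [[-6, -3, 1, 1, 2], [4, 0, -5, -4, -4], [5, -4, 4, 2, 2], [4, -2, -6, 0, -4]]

rank(A) = 4

Row reduction:
R2 <- R2 - (-2/3)*R1:  [     0     -2  -13/3  -10/3   -8/3 ]
R3 <- R3 - (-5/6)*R1:  [     0  -13/2   29/6   17/6   11/3 ]
R4 <- R4 - (-2/3)*R1:  [     0     -4  -16/3    2/3   -8/3 ]
R3 <- R3 - (13/4)*R2:  [      0       0  227/12    41/3    37/3 ]
R4 <- R4 - (2)*R2:  [    0     0  10/3  22/3   8/3 ]
R4 <- R4 - (40/227)*R3:  [        0         0         0  1118/227   112/227 ]
Row echelon form:
[ -6  -3       1         1        2 ]
[  0  -2   -13/3     -10/3     -8/3 ]
[  0   0  227/12      41/3     37/3 ]
[  0   0       0  1118/227  112/227 ]
Nonzero rows / pivot columns: 4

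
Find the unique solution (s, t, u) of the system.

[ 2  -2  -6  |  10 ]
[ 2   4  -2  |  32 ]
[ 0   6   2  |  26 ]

Forward elimination on [A|b]:
R2 <- R2 - (1)*R1:  [  0   6   4  22 ]
R3 <- R3 - (1)*R2:  [  0   0  -2   4 ]
Row echelon form:
[ 2  -2  -6  |  10 ]
[ 0   6   4  |  22 ]
[ 0   0  -2  |   4 ]
Back-substitution:
u = (4) / -2 = -2
t = (22 - (4)*(-2)) / 6 = 5
s = (10 - (-2)*(5) - (-6)*(-2)) / 2 = 4

(4, 5, -2)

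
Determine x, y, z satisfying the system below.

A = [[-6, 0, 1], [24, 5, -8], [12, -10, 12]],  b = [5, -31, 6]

(-1, -3, -1)

Forward elimination on [A|b]:
R2 <- R2 - (-4)*R1:  [   0    5   -4  -11 ]
R3 <- R3 - (-2)*R1:  [   0  -10   14   16 ]
R3 <- R3 - (-2)*R2:  [  0   0   6  -6 ]
Row echelon form:
[ -6  0   1  |    5 ]
[  0  5  -4  |  -11 ]
[  0  0   6  |   -6 ]
Back-substitution:
z = (-6) / 6 = -1
y = (-11 - (-4)*(-1)) / 5 = -3
x = (5 - (1)*(-1)) / -6 = -1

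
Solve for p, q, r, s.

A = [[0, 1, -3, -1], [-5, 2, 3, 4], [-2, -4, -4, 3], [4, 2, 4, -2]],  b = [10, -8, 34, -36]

(-4, -4, -4, -2)

Forward elimination on [A|b]:
R1 <-> R2   (pivot in column 1 was zero)
[ -5   2   3   4   -8 ]
[  0   1  -3  -1   10 ]
[ -2  -4  -4   3   34 ]
[  4   2   4  -2  -36 ]
R3 <- R3 - (2/5)*R1:  [     0  -24/5  -26/5    7/5  186/5 ]
R4 <- R4 - (-4/5)*R1:  [      0    18/5    32/5     6/5  -212/5 ]
R3 <- R3 - (-24/5)*R2:  [     0      0  -98/5  -17/5  426/5 ]
R4 <- R4 - (18/5)*R2:  [      0       0    86/5    24/5  -392/5 ]
R4 <- R4 - (-43/49)*R3:  [       0        0        0    89/49  -178/49 ]
Row echelon form:
[ -5  2      3      4  |       -8 ]
[  0  1     -3     -1  |       10 ]
[  0  0  -98/5  -17/5  |    426/5 ]
[  0  0      0  89/49  |  -178/49 ]
Back-substitution:
s = (-178/49) / (89/49) = -2
r = (426/5 - (-17/5)*(-2)) / (-98/5) = -4
q = (10 - (-3)*(-4) - (-1)*(-2)) / 1 = -4
p = (-8 - (2)*(-4) - (3)*(-4) - (4)*(-2)) / -5 = -4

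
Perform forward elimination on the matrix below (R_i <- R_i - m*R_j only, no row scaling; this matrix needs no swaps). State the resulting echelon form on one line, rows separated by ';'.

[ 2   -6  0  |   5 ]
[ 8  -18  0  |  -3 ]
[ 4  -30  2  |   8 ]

REF = [2 -6 0 5; 0 6 0 -23; 0 0 2 -71]

Forward elimination:
R2 <- R2 - (4)*R1:  [   0    6    0  -23 ]
R3 <- R3 - (2)*R1:  [   0  -18    2   -2 ]
R3 <- R3 - (-3)*R2:  [   0    0    2  -71 ]
Row echelon form:
[ 2  -6  0  |    5 ]
[ 0   6  0  |  -23 ]
[ 0   0  2  |  -71 ]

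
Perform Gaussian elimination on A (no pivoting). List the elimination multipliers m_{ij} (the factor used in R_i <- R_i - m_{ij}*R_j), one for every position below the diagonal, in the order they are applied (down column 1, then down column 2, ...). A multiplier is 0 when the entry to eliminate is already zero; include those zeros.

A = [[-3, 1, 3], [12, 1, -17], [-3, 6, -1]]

multipliers: -4, 1, 1

Forward elimination:
R2 <- R2 - (-4)*R1:  [  0   5  -5 ]
R3 <- R3 - (1)*R1:  [  0   5  -4 ]
R3 <- R3 - (1)*R2:  [ 0  0  1 ]
Multipliers (in order of application): m_{21} = -4, m_{31} = 1, m_{32} = 1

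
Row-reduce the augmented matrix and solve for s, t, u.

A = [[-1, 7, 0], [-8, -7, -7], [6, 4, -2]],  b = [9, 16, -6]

(-2, 1, -1)

Forward elimination on [A|b]:
R2 <- R2 - (8)*R1:  [   0  -63   -7  -56 ]
R3 <- R3 - (-6)*R1:  [  0  46  -2  48 ]
R3 <- R3 - (-46/63)*R2:  [     0      0  -64/9   64/9 ]
Row echelon form:
[ -1    7      0  |     9 ]
[  0  -63     -7  |   -56 ]
[  0    0  -64/9  |  64/9 ]
Back-substitution:
u = (64/9) / (-64/9) = -1
t = (-56 - (-7)*(-1)) / -63 = 1
s = (9 - (7)*(1)) / -1 = -2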